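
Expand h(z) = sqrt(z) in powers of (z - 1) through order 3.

(z - 1)^3/16 - (z - 1)^2/8 + (z - 1)/2 + 1

[(z - 1)^0] = 1;  [(z - 1)^1] = 1/2;  [(z - 1)^2] = -1/8;  [(z - 1)^3] = 1/16.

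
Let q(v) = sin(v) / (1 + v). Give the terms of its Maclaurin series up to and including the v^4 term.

-5*v^4/6 + 5*v^3/6 - v^2 + v

Expand each factor separately, then convolve coefficients.
[v^0] = 0;  [v^1] = 1;  [v^2] = -1;  [v^3] = 5/6;  [v^4] = -5/6.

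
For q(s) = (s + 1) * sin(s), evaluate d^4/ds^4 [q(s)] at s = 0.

Shift and add copies of the series according to the polynomial's terms.
From the series, [s^4] q = -1/6; multiply by 4! = 24 to get -4.

-4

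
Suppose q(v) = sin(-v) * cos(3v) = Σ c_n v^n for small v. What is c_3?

14/3

Expand each factor separately, then convolve coefficients.
q(0) = 0
q′(0) = -1
q′′(0) = 0
q′′′(0) = 28
Dividing each by k! gives the coefficients c_0, ..., c_3.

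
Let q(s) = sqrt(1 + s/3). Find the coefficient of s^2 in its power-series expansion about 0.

Use the known series and substitute for the argument.
q(0) = 1
q′(0) = 1/6
q′′(0) = -1/36

-1/72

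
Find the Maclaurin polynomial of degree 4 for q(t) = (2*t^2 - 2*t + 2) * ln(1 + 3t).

Shift and add copies of the series according to the polynomial's terms.
[t^0] = 0;  [t^1] = 6;  [t^2] = -15;  [t^3] = 33;  [t^4] = -135/2.

-135*t^4/2 + 33*t^3 - 15*t^2 + 6*t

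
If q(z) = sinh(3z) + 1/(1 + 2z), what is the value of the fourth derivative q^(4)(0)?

Expand each term separately and add.
The coefficient of z^4 in the expansion is 16, so q^(4)(0) = 4! * (16) = 384.

384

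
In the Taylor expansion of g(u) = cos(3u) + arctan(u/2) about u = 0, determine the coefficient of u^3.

-1/24

Expand each term separately and add.
[u^0] = 1;  [u^1] = 1/2;  [u^2] = -9/2;  [u^3] = -1/24.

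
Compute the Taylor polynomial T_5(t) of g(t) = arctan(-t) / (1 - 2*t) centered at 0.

Expand 1/(denominator) as a geometric series and multiply by the numerator's series.
[t^0] = 0;  [t^1] = -1;  [t^2] = -2;  [t^3] = -11/3;  [t^4] = -22/3;  [t^5] = -223/15.

-223*t^5/15 - 22*t^4/3 - 11*t^3/3 - 2*t^2 - t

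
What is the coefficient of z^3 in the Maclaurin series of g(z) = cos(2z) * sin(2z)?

Expand each factor separately, then convolve coefficients.
So c_3 = g′′′(0)/3! = -16/3.

-16/3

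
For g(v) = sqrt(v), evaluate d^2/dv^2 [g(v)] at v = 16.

-1/256

The coefficient of (v - 16)^2 in the expansion is -1/512, so g′′(16) = 2! * (-1/512) = -1/256.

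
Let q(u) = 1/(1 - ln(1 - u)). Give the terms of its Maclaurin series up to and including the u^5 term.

Compose series: expand the inner function first, then feed it into the outer expansion.
q(0) = 1
q′(0) = -1
q′′(0) = 1
q′′′(0) = -2
q^(4)(0) = 4
q^(5)(0) = -14

-7*u^5/60 + u^4/6 - u^3/3 + u^2/2 - u + 1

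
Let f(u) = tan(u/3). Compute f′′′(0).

The coefficient of u^3 in the expansion is 1/81, so f′′′(0) = 3! * (1/81) = 2/27.

2/27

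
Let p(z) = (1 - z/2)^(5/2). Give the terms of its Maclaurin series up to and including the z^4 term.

-5*z^4/2048 - 5*z^3/128 + 15*z^2/32 - 5*z/4 + 1

p(0) = 1
p′(0) = -5/4
p′′(0) = 15/16
p′′′(0) = -15/64
p^(4)(0) = -15/256
Dividing each by k! gives the coefficients c_0, ..., c_4.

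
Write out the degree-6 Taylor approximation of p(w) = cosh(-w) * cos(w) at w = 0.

Expand each factor separately, then convolve coefficients.
[w^0] = 1;  [w^1] = 0;  [w^2] = 0;  [w^3] = 0;  [w^4] = -1/6;  [w^5] = 0;  [w^6] = 0.

1 - w^4/6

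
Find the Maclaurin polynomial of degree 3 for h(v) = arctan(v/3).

-v^3/81 + v/3

h(0) = 0
h′(0) = 1/3
h′′(0) = 0
h′′′(0) = -2/27
The Taylor polynomial is Σ h^(k)(0)/k! · v^k.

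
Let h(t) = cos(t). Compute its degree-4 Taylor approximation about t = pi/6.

sqrt(3)*(t - pi/6)^4/48 + (t - pi/6)^3/12 - sqrt(3)*(t - pi/6)^2/4 - (t - pi/6)/2 + sqrt(3)/2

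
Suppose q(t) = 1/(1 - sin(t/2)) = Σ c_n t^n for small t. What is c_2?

Let u equal the inner series; expand the outer function in u and truncate.
q(0) = 1
q′(0) = 1/2
q′′(0) = 1/2
So c_2 = q′′(0)/2! = 1/4.

1/4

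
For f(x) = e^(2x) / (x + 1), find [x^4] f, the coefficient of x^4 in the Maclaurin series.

Use 1/(1 - r) = Σ r^k on the denominator, then take the Cauchy product.
[x^0] = 1;  [x^1] = 1;  [x^2] = 1;  [x^3] = 1/3;  [x^4] = 1/3.

1/3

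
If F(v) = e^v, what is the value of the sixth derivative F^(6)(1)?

e

Differentiate repeatedly and evaluate at the center.
The coefficient of (v - 1)^6 in the expansion is e/720, so F^(6)(1) = 6! * (e/720) = e.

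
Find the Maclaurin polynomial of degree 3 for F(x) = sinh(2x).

F(0) = 0
F′(0) = 2
F′′(0) = 0
F′′′(0) = 8
The Taylor polynomial is Σ F^(k)(0)/k! · x^k.

4*x^3/3 + 2*x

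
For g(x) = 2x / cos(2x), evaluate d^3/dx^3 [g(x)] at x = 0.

24

Write the quotient as an unknown series and match coefficients against numerator = denominator · series.
The coefficient of x^3 in the expansion is 4, so g′′′(0) = 3! * (4) = 24.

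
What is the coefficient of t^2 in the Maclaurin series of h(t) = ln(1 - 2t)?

-2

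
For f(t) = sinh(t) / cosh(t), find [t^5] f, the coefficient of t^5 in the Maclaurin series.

2/15

Divide the numerator series by the denominator series (power-series long division).
f(0) = 0
f′(0) = 1
f′′(0) = 0
f′′′(0) = -2
f^(4)(0) = 0
f^(5)(0) = 16
Dividing each by k! gives the coefficients c_0, ..., c_5.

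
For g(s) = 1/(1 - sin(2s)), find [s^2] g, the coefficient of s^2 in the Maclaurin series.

Let u equal the inner series; expand the outer function in u and truncate.

4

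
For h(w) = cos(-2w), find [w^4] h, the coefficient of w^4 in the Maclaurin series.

2/3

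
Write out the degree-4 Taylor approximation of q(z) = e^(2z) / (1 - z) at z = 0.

7*z^4 + 19*z^3/3 + 5*z^2 + 3*z + 1

Expand each factor separately, then convolve coefficients.
[z^0] = 1;  [z^1] = 3;  [z^2] = 5;  [z^3] = 19/3;  [z^4] = 7.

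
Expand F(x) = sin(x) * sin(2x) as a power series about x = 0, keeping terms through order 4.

Write out both Maclaurin series and multiply, keeping only the needed powers.
F(0) = 0
F′(0) = 0
F′′(0) = 4
F′′′(0) = 0
F^(4)(0) = -40

-5*x^4/3 + 2*x^2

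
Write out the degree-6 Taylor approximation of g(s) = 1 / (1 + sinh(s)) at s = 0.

Use the geometric series for the reciprocal, then substitute.
g(0) = 1
g′(0) = -1
g′′(0) = 2
g′′′(0) = -7
g^(4)(0) = 32
g^(5)(0) = -181
g^(6)(0) = 1232

77*s^6/45 - 181*s^5/120 + 4*s^4/3 - 7*s^3/6 + s^2 - s + 1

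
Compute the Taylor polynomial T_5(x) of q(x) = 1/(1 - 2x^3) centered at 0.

2*x^3 + 1

q(0) = 1
q′(0) = 0
q′′(0) = 0
q′′′(0) = 12
q^(4)(0) = 0
q^(5)(0) = 0
The Taylor polynomial is Σ q^(k)(0)/k! · x^k.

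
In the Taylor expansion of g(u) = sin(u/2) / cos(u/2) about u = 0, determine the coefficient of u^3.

1/24

Divide the numerator series by the denominator series (power-series long division).
g(0) = 0
g′(0) = 1/2
g′′(0) = 0
g′′′(0) = 1/4
So c_3 = g′′′(0)/3! = 1/24.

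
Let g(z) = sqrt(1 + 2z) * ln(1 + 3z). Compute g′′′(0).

Expand each factor separately, then convolve coefficients.
From the series, [z^3] g = 3; multiply by 3! = 6 to get 18.

18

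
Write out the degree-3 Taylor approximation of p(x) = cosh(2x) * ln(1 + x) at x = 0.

Write out both Maclaurin series and multiply, keeping only the needed powers.
p(0) = 0
p′(0) = 1
p′′(0) = -1
p′′′(0) = 14
Then c_k = p^(k)(0)/k! gives each Taylor coefficient.

7*x^3/3 - x^2/2 + x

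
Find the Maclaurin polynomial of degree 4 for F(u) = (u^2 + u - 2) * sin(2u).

-4*u^4/3 + 14*u^3/3 + 2*u^2 - 4*u

Distribute the polynomial across the series and collect like powers.
F(0) = 0
F′(0) = -4
F′′(0) = 4
F′′′(0) = 28
F^(4)(0) = -32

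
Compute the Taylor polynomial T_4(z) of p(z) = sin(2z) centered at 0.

-4*z^3/3 + 2*z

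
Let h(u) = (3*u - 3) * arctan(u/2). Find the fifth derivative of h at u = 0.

Multiply each power in the prefactor through the base expansion.
The coefficient of u^5 in the expansion is -3/160, so h^(5)(0) = 5! * (-3/160) = -9/4.

-9/4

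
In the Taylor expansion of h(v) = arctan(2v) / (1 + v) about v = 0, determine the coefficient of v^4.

2/3

Multiply the two series term by term and collect like powers.
[v^0] = 0;  [v^1] = 2;  [v^2] = -2;  [v^3] = -2/3;  [v^4] = 2/3.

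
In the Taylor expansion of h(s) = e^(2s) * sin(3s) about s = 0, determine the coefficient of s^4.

-5

Take the Cauchy product of the two expansions.
h(0) = 0
h′(0) = 3
h′′(0) = 12
h′′′(0) = 9
h^(4)(0) = -120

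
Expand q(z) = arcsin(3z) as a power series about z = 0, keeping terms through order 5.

729*z^5/40 + 9*z^3/2 + 3*z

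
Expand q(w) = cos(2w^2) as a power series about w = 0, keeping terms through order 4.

Apply the Taylor formula c_k = f^(k)(a)/k!.
[w^0] = 1;  [w^1] = 0;  [w^2] = 0;  [w^3] = 0;  [w^4] = -2.

1 - 2*w^4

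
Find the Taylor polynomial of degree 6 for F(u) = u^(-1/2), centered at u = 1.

231*(u - 1)^6/1024 - 63*(u - 1)^5/256 + 35*(u - 1)^4/128 - 5*(u - 1)^3/16 + 3*(u - 1)^2/8 - (u - 1)/2 + 1

F(1) = 1
F′(1) = -1/2
F′′(1) = 3/4
F′′′(1) = -15/8
F^(4)(1) = 105/16
F^(5)(1) = -945/32
F^(6)(1) = 10395/64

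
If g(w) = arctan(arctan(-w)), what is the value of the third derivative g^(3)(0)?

4

Substitute the inner expansion into the outer series and collect powers.
The coefficient of w^3 in the expansion is 2/3, so g′′′(0) = 3! * (2/3) = 4.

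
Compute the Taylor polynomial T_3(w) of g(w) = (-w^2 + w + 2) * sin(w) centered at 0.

-4*w^3/3 + w^2 + 2*w

Shift and add copies of the series according to the polynomial's terms.
g(0) = 0
g′(0) = 2
g′′(0) = 2
g′′′(0) = -8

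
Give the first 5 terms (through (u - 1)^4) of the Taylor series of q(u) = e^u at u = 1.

Apply the Taylor formula c_k = f^(k)(a)/k!.
[(u - 1)^0] = e;  [(u - 1)^1] = e;  [(u - 1)^2] = e/2;  [(u - 1)^3] = e/6;  [(u - 1)^4] = e/24.

e*(u - 1)^4/24 + e*(u - 1)^3/6 + e*(u - 1)^2/2 + e*(u - 1) + e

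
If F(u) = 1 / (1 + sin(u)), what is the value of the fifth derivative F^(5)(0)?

-61

Write 1/(1+u) = 1 - u + u^2 - u^3 + ... and substitute the series for u.
The coefficient of u^5 in the expansion is -61/120, so F^(5)(0) = 5! * (-61/120) = -61.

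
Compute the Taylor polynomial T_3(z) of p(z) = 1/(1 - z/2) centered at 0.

z^3/8 + z^2/4 + z/2 + 1

[z^0] = 1;  [z^1] = 1/2;  [z^2] = 1/4;  [z^3] = 1/8.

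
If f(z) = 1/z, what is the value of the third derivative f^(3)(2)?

-3/8

Use the known series and substitute for the argument.
The coefficient of (z - 2)^3 in the expansion is -1/16, so f′′′(2) = 3! * (-1/16) = -3/8.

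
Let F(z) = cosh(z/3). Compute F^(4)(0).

1/81

Differentiate repeatedly and evaluate at the center.
The coefficient of z^4 in the expansion is 1/1944, so F^(4)(0) = 4! * (1/1944) = 1/81.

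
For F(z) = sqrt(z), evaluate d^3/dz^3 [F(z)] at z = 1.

From the series, [(z - 1)^3] F = 1/16; multiply by 3! = 6 to get 3/8.

3/8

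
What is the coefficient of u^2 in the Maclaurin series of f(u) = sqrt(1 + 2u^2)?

f(0) = 1
f′(0) = 0
f′′(0) = 2
So c_2 = f′′(0)/2! = 1.

1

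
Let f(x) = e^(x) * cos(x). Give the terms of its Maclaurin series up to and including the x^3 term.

Take the Cauchy product of the two expansions.
f(0) = 1
f′(0) = 1
f′′(0) = 0
f′′′(0) = -2

-x^3/3 + x + 1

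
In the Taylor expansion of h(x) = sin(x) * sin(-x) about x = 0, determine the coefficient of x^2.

Take the Cauchy product of the two expansions.
[x^0] = 0;  [x^1] = 0;  [x^2] = -1.

-1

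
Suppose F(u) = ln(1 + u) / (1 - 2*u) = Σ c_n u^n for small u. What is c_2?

3/2

Expand 1/(denominator) as a geometric series and multiply by the numerator's series.
F(0) = 0
F′(0) = 1
F′′(0) = 3
So c_2 = F′′(0)/2! = 3/2.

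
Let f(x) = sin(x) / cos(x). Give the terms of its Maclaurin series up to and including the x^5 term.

2*x^5/15 + x^3/3 + x

Write the quotient as an unknown series and match coefficients against numerator = denominator · series.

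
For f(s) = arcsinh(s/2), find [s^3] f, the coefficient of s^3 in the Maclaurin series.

f(0) = 0
f′(0) = 1/2
f′′(0) = 0
f′′′(0) = -1/8
So c_3 = f′′′(0)/3! = -1/48.

-1/48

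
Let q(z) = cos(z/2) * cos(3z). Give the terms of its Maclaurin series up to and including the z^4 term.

1513*z^4/384 - 37*z^2/8 + 1

Take the Cauchy product of the two expansions.
q(0) = 1
q′(0) = 0
q′′(0) = -37/4
q′′′(0) = 0
q^(4)(0) = 1513/16
The Taylor polynomial is Σ q^(k)(0)/k! · z^k.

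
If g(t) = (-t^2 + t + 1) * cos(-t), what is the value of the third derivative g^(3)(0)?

Shift and add copies of the series according to the polynomial's terms.
From the series, [t^3] g = -1/2; multiply by 3! = 6 to get -3.

-3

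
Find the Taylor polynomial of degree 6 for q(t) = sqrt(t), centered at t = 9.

[(t - 9)^0] = 3;  [(t - 9)^1] = 1/6;  [(t - 9)^2] = -1/216;  [(t - 9)^3] = 1/3888;  [(t - 9)^4] = -5/279936;  [(t - 9)^5] = 7/5038848;  [(t - 9)^6] = -7/60466176.

-7*(t - 9)^6/60466176 + 7*(t - 9)^5/5038848 - 5*(t - 9)^4/279936 + (t - 9)^3/3888 - (t - 9)^2/216 + (t - 9)/6 + 3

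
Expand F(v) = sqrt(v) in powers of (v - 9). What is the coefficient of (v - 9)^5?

F(9) = 3
F′(9) = 1/6
F′′(9) = -1/108
F′′′(9) = 1/648
F^(4)(9) = -5/11664
F^(5)(9) = 35/209952
So c_5 = F^(5)(9)/5! = 7/5038848.

7/5038848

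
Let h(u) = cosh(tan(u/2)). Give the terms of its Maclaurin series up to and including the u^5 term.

3*u^4/128 + u^2/8 + 1

Plug the Maclaurin series of the inner function into that of the outer and collect terms.
[u^0] = 1;  [u^1] = 0;  [u^2] = 1/8;  [u^3] = 0;  [u^4] = 3/128;  [u^5] = 0.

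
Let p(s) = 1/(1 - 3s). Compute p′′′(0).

The coefficient of s^3 in the expansion is 27, so p′′′(0) = 3! * (27) = 162.

162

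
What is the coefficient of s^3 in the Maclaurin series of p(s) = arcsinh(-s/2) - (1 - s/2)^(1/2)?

Expand each term separately and add.
p(0) = -1
p′(0) = -1/4
p′′(0) = 1/16
p′′′(0) = 11/64
So c_3 = p′′′(0)/3! = 11/384.

11/384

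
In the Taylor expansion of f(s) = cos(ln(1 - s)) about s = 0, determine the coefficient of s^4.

Substitute the inner expansion into the outer series and collect powers.
f(0) = 1
f′(0) = 0
f′′(0) = -1
f′′′(0) = -3
f^(4)(0) = -10
So c_4 = f^(4)(0)/4! = -5/12.

-5/12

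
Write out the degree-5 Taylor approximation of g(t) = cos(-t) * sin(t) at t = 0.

Multiply the two series term by term and collect like powers.
g(0) = 0
g′(0) = 1
g′′(0) = 0
g′′′(0) = -4
g^(4)(0) = 0
g^(5)(0) = 16

2*t^5/15 - 2*t^3/3 + t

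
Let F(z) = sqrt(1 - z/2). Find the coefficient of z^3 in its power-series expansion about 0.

Compute the successive derivatives at the expansion point and divide by k!.
F(0) = 1
F′(0) = -1/4
F′′(0) = -1/16
F′′′(0) = -3/64

-1/128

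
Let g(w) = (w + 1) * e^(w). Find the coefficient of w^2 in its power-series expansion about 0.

Shift and add copies of the series according to the polynomial's terms.

3/2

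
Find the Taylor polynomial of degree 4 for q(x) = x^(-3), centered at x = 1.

[(x - 1)^0] = 1;  [(x - 1)^1] = -3;  [(x - 1)^2] = 6;  [(x - 1)^3] = -10;  [(x - 1)^4] = 15.

15*(x - 1)^4 - 10*(x - 1)^3 + 6*(x - 1)^2 - 3*(x - 1) + 1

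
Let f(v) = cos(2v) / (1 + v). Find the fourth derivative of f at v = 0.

Expand each factor separately, then convolve coefficients.
The coefficient of v^4 in the expansion is -1/3, so f^(4)(0) = 4! * (-1/3) = -8.

-8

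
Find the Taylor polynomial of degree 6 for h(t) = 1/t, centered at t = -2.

h(-2) = -1/2
h′(-2) = -1/4
h′′(-2) = -1/4
h′′′(-2) = -3/8
h^(4)(-2) = -3/4
h^(5)(-2) = -15/8
h^(6)(-2) = -45/8

-(t + 2)^6/128 - (t + 2)^5/64 - (t + 2)^4/32 - (t + 2)^3/16 - (t + 2)^2/8 - (t + 2)/4 - 1/2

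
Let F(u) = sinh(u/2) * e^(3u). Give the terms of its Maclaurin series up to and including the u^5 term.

Multiply the two series term by term and collect like powers.
F(0) = 0
F′(0) = 1/2
F′′(0) = 3
F′′′(0) = 109/8
F^(4)(0) = 111/2
F^(5)(0) = 6841/32

6841*u^5/3840 + 37*u^4/16 + 109*u^3/48 + 3*u^2/2 + u/2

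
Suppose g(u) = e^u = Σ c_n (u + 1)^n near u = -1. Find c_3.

[(u + 1)^0] = e^(-1);  [(u + 1)^1] = e^(-1);  [(u + 1)^2] = e^(-1)/2;  [(u + 1)^3] = e^(-1)/6.
So c_3 = g′′′(-1)/3! = e^(-1)/6.

e^(-1)/6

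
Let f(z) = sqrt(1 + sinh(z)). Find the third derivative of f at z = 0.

Plug the Maclaurin series of the inner function into that of the outer and collect terms.
The coefficient of z^3 in the expansion is 7/48, so f′′′(0) = 3! * (7/48) = 7/8.

7/8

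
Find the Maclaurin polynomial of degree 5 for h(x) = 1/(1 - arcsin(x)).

63*x^5/40 + 4*x^4/3 + 7*x^3/6 + x^2 + x + 1

Substitute the inner expansion into the outer series and collect powers.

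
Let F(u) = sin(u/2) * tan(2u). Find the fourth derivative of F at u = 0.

Write out both Maclaurin series and multiply, keeping only the needed powers.
From the series, [u^4] F = 31/24; multiply by 4! = 24 to get 31.

31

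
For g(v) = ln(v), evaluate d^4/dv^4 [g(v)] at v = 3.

-2/27

The coefficient of (v - 3)^4 in the expansion is -1/324, so g^(4)(3) = 4! * (-1/324) = -2/27.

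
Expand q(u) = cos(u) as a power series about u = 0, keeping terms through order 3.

1 - u^2/2

q(0) = 1
q′(0) = 0
q′′(0) = -1
q′′′(0) = 0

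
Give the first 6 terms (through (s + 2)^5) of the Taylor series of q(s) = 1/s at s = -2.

-(s + 2)^5/64 - (s + 2)^4/32 - (s + 2)^3/16 - (s + 2)^2/8 - (s + 2)/4 - 1/2

[(s + 2)^0] = -1/2;  [(s + 2)^1] = -1/4;  [(s + 2)^2] = -1/8;  [(s + 2)^3] = -1/16;  [(s + 2)^4] = -1/32;  [(s + 2)^5] = -1/64.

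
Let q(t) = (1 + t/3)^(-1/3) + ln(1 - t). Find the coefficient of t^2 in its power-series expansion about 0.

-77/162

Add the two expansions coefficient-wise.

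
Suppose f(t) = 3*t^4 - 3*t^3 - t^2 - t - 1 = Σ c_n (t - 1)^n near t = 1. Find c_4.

3

Apply the Taylor formula c_k = f^(k)(a)/k!.
[(t - 1)^0] = -3;  [(t - 1)^1] = 0;  [(t - 1)^2] = 8;  [(t - 1)^3] = 9;  [(t - 1)^4] = 3.
So c_4 = f^(4)(1)/4! = 3.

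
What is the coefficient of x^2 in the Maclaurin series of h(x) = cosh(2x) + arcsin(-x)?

Combine the two series term by term.
h(0) = 1
h′(0) = -1
h′′(0) = 4
So c_2 = h′′(0)/2! = 2.

2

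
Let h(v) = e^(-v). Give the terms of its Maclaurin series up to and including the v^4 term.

h(0) = 1
h′(0) = -1
h′′(0) = 1
h′′′(0) = -1
h^(4)(0) = 1
The Taylor polynomial is Σ h^(k)(0)/k! · v^k.

v^4/24 - v^3/6 + v^2/2 - v + 1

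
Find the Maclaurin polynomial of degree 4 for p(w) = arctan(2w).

Compute the successive derivatives at the expansion point and divide by k!.

-8*w^3/3 + 2*w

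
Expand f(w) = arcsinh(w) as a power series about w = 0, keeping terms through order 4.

-w^3/6 + w

Differentiate repeatedly and evaluate at the center.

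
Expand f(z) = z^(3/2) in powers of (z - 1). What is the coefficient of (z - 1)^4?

3/128

f(1) = 1
f′(1) = 3/2
f′′(1) = 3/4
f′′′(1) = -3/8
f^(4)(1) = 9/16
Dividing each by k! gives the coefficients c_0, ..., c_4.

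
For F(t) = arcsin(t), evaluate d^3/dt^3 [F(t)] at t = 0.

1

Compute the successive derivatives at the expansion point and divide by k!.
From the series, [t^3] F = 1/6; multiply by 3! = 6 to get 1.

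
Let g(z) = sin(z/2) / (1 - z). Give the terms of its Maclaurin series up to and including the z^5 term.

Write out both Maclaurin series and multiply, keeping only the needed powers.

1841*z^5/3840 + 23*z^4/48 + 23*z^3/48 + z^2/2 + z/2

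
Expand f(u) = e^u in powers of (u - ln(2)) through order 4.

Use the known series and substitute for the argument.
f(ln(2)) = 2
f′(ln(2)) = 2
f′′(ln(2)) = 2
f′′′(ln(2)) = 2
f^(4)(ln(2)) = 2

(u - ln(2))^4/12 + (u - ln(2))^3/3 + (u - ln(2))^2 + 2*(u - ln(2)) + 2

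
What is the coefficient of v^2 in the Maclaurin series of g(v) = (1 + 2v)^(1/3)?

-4/9

[v^0] = 1;  [v^1] = 2/3;  [v^2] = -4/9.
So c_2 = g′′(0)/2! = -4/9.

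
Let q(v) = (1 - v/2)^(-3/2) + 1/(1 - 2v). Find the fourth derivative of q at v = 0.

99249/256

Add the two expansions coefficient-wise.
From the series, [v^4] q = 33083/2048; multiply by 4! = 24 to get 99249/256.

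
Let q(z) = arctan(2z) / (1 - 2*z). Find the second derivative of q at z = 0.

Multiply the numerator's expansion by the denominator's geometric series.
The coefficient of z^2 in the expansion is 4, so q′′(0) = 2! * (4) = 8.

8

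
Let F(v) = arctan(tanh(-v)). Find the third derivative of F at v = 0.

Substitute the inner expansion into the outer series and collect powers.
From the series, [v^3] F = 2/3; multiply by 3! = 6 to get 4.

4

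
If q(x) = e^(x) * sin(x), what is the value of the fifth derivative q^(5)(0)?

-4

Expand each factor separately, then convolve coefficients.
The coefficient of x^5 in the expansion is -1/30, so q^(5)(0) = 5! * (-1/30) = -4.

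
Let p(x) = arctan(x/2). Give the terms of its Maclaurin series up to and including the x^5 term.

x^5/160 - x^3/24 + x/2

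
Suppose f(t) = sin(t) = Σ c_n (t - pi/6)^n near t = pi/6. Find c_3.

-sqrt(3)/12

Apply the Taylor formula c_k = f^(k)(a)/k!.
f(pi/6) = 1/2
f′(pi/6) = sqrt(3)/2
f′′(pi/6) = -1/2
f′′′(pi/6) = -sqrt(3)/2
So c_3 = f′′′(pi/6)/3! = -sqrt(3)/12.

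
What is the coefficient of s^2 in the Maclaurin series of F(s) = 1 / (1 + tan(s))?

1

Write 1/(1+u) = 1 - u + u^2 - u^3 + ... and substitute the series for u.
[s^0] = 1;  [s^1] = -1;  [s^2] = 1.
So c_2 = F′′(0)/2! = 1.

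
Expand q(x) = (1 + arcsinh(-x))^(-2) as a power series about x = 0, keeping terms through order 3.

Substitute the inner expansion into the outer series and collect powers.
[x^0] = 1;  [x^1] = 2;  [x^2] = 3;  [x^3] = 11/3.

11*x^3/3 + 3*x^2 + 2*x + 1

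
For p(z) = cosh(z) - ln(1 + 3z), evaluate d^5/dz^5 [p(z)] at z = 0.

-5832

Expand each term separately and add.
From the series, [z^5] p = -243/5; multiply by 5! = 120 to get -5832.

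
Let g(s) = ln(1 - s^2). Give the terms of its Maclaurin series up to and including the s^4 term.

g(0) = 0
g′(0) = 0
g′′(0) = -2
g′′′(0) = 0
g^(4)(0) = -12

-s^4/2 - s^2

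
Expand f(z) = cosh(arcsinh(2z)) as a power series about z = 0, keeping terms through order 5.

Substitute the inner expansion into the outer series and collect powers.
[z^0] = 1;  [z^1] = 0;  [z^2] = 2;  [z^3] = 0;  [z^4] = -2;  [z^5] = 0.

-2*z^4 + 2*z^2 + 1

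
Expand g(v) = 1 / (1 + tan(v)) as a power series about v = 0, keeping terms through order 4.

Write 1/(1+u) = 1 - u + u^2 - u^3 + ... and substitute the series for u.
g(0) = 1
g′(0) = -1
g′′(0) = 2
g′′′(0) = -8
g^(4)(0) = 40
Dividing each by k! gives the coefficients c_0, ..., c_4.

5*v^4/3 - 4*v^3/3 + v^2 - v + 1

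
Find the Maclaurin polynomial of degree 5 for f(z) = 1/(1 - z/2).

z^5/32 + z^4/16 + z^3/8 + z^2/4 + z/2 + 1

f(0) = 1
f′(0) = 1/2
f′′(0) = 1/2
f′′′(0) = 3/4
f^(4)(0) = 3/2
f^(5)(0) = 15/4
The Taylor polynomial is Σ f^(k)(0)/k! · z^k.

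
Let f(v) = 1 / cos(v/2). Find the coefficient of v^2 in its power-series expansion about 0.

Invert the denominator's series and multiply.
f(0) = 1
f′(0) = 0
f′′(0) = 1/4

1/8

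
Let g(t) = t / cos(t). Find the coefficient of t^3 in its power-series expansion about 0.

Invert the denominator's series and multiply.
g(0) = 0
g′(0) = 1
g′′(0) = 0
g′′′(0) = 3
Then c_k = g^(k)(0)/k! gives each Taylor coefficient.

1/2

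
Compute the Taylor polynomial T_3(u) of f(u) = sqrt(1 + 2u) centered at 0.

f(0) = 1
f′(0) = 1
f′′(0) = -1
f′′′(0) = 3

u^3/2 - u^2/2 + u + 1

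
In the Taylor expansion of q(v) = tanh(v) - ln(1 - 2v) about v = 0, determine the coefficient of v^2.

Add the two expansions coefficient-wise.
q(0) = 0
q′(0) = 3
q′′(0) = 4
So c_2 = q′′(0)/2! = 2.

2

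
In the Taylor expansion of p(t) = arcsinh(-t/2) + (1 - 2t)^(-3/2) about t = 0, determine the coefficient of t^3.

841/48

Combine the two series term by term.
[t^0] = 1;  [t^1] = 5/2;  [t^2] = 15/2;  [t^3] = 841/48.
So c_3 = p′′′(0)/3! = 841/48.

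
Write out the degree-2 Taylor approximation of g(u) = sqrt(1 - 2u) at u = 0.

-u^2/2 - u + 1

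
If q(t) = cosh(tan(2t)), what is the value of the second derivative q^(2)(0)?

4

Compose series: expand the inner function first, then feed it into the outer expansion.
The coefficient of t^2 in the expansion is 2, so q′′(0) = 2! * (2) = 4.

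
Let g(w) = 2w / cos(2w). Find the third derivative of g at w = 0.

24

Invert the denominator's series and multiply.
The coefficient of w^3 in the expansion is 4, so g′′′(0) = 3! * (4) = 24.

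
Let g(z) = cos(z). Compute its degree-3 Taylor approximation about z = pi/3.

sqrt(3)*(z - pi/3)^3/12 - (z - pi/3)^2/4 - sqrt(3)*(z - pi/3)/2 + 1/2

g(pi/3) = 1/2
g′(pi/3) = -sqrt(3)/2
g′′(pi/3) = -1/2
g′′′(pi/3) = sqrt(3)/2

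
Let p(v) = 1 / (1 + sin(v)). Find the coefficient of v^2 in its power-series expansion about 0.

Expand as Σ (-1)^k u^k with u equal to the inner function's series.
p(0) = 1
p′(0) = -1
p′′(0) = 2

1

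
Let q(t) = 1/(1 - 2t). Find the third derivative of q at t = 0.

48

The coefficient of t^3 in the expansion is 8, so q′′′(0) = 3! * (8) = 48.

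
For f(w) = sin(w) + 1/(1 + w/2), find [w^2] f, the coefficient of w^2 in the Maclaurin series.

1/4

Add the two expansions coefficient-wise.
f(0) = 1
f′(0) = 1/2
f′′(0) = 1/2
So c_2 = f′′(0)/2! = 1/4.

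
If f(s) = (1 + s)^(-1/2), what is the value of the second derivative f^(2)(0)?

3/4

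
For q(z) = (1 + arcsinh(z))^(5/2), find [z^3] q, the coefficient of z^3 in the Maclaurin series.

Substitute the inner expansion into the outer series and collect powers.
[z^0] = 1;  [z^1] = 5/2;  [z^2] = 15/8;  [z^3] = -5/48.

-5/48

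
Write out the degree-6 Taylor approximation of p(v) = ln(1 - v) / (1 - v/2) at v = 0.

-13*v^6/30 - 8*v^5/15 - 2*v^4/3 - 5*v^3/6 - v^2 - v

Write out both Maclaurin series and multiply, keeping only the needed powers.
[v^0] = 0;  [v^1] = -1;  [v^2] = -1;  [v^3] = -5/6;  [v^4] = -2/3;  [v^5] = -8/15;  [v^6] = -13/30.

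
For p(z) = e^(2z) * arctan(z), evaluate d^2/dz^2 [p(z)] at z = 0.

4

Take the Cauchy product of the two expansions.
The coefficient of z^2 in the expansion is 2, so p′′(0) = 2! * (2) = 4.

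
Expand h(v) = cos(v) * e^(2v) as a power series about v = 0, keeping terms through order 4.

-7*v^4/24 + v^3/3 + 3*v^2/2 + 2*v + 1

Expand each factor separately, then convolve coefficients.
h(0) = 1
h′(0) = 2
h′′(0) = 3
h′′′(0) = 2
h^(4)(0) = -7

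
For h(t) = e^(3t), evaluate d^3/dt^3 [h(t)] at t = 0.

27

Apply the Taylor formula c_k = f^(k)(a)/k!.
From the series, [t^3] h = 9/2; multiply by 3! = 6 to get 27.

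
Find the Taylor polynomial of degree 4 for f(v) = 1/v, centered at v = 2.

(v - 2)^4/32 - (v - 2)^3/16 + (v - 2)^2/8 - (v - 2)/4 + 1/2

[(v - 2)^0] = 1/2;  [(v - 2)^1] = -1/4;  [(v - 2)^2] = 1/8;  [(v - 2)^3] = -1/16;  [(v - 2)^4] = 1/32.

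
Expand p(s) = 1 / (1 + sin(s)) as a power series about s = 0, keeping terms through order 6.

Expand as Σ (-1)^k u^k with u equal to the inner function's series.
p(0) = 1
p′(0) = -1
p′′(0) = 2
p′′′(0) = -5
p^(4)(0) = 16
p^(5)(0) = -61
p^(6)(0) = 272
Then c_k = p^(k)(0)/k! gives each Taylor coefficient.

17*s^6/45 - 61*s^5/120 + 2*s^4/3 - 5*s^3/6 + s^2 - s + 1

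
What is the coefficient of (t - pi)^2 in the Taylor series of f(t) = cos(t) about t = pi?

1/2

Differentiate repeatedly and evaluate at the center.
f(pi) = -1
f′(pi) = 0
f′′(pi) = 1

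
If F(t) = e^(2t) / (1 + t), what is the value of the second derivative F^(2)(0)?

2

Multiply the two series term by term and collect like powers.
The coefficient of t^2 in the expansion is 1, so F′′(0) = 2! * (1) = 2.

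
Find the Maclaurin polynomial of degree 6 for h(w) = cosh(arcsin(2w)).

Compose series: expand the inner function first, then feed it into the outer expansion.
h(0) = 1
h′(0) = 0
h′′(0) = 4
h′′′(0) = 0
h^(4)(0) = 80
h^(5)(0) = 0
h^(6)(0) = 5440
The Taylor polynomial is Σ h^(k)(0)/k! · w^k.

68*w^6/9 + 10*w^4/3 + 2*w^2 + 1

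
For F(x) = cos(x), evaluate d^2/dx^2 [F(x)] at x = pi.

1

The coefficient of (x - pi)^2 in the expansion is 1/2, so F′′(pi) = 2! * (1/2) = 1.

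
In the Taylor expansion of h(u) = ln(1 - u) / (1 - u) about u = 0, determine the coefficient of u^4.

Write out both Maclaurin series and multiply, keeping only the needed powers.

-25/12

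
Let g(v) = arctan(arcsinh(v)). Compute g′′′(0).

Let u equal the inner series; expand the outer function in u and truncate.
From the series, [v^3] g = -1/2; multiply by 3! = 6 to get -3.

-3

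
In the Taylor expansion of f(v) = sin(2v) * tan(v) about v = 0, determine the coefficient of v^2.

Write out both Maclaurin series and multiply, keeping only the needed powers.
[v^0] = 0;  [v^1] = 0;  [v^2] = 2.
So c_2 = f′′(0)/2! = 2.

2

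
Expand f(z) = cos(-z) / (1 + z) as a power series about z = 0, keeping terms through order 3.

-z^3/2 + z^2/2 - z + 1

Take the Cauchy product of the two expansions.
[z^0] = 1;  [z^1] = -1;  [z^2] = 1/2;  [z^3] = -1/2.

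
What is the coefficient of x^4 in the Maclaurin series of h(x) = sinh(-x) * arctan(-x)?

Multiply the two series term by term and collect like powers.
h(0) = 0
h′(0) = 0
h′′(0) = 2
h′′′(0) = 0
h^(4)(0) = -4
The Taylor polynomial is Σ h^(k)(0)/k! · x^k.

-1/6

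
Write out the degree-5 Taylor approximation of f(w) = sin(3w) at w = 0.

81*w^5/40 - 9*w^3/2 + 3*w

Use the known series and substitute for the argument.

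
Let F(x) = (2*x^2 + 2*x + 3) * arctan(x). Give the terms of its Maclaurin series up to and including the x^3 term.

Shift and add copies of the series according to the polynomial's terms.
[x^0] = 0;  [x^1] = 3;  [x^2] = 2;  [x^3] = 1.

x^3 + 2*x^2 + 3*x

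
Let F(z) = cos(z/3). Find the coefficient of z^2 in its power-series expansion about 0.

Compute the successive derivatives at the expansion point and divide by k!.
F(0) = 1
F′(0) = 0
F′′(0) = -1/9
Dividing each by k! gives the coefficients c_0, ..., c_2.

-1/18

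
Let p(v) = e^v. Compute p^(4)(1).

The coefficient of (v - 1)^4 in the expansion is e/24, so p^(4)(1) = 4! * (e/24) = e.

e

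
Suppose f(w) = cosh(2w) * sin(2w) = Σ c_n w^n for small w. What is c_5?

Expand each factor separately, then convolve coefficients.
So c_5 = f^(5)(0)/5! = -16/15.

-16/15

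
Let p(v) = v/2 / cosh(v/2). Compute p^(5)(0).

Invert the denominator's series and multiply.
The coefficient of v^5 in the expansion is 5/768, so p^(5)(0) = 5! * (5/768) = 25/32.

25/32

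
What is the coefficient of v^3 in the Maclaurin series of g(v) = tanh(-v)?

[v^0] = 0;  [v^1] = -1;  [v^2] = 0;  [v^3] = 1/3.

1/3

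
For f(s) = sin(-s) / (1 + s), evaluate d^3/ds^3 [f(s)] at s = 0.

-5

Multiply the two series term by term and collect like powers.
The coefficient of s^3 in the expansion is -5/6, so f′′′(0) = 3! * (-5/6) = -5.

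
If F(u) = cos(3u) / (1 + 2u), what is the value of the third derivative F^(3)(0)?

Write out both Maclaurin series and multiply, keeping only the needed powers.
From the series, [u^3] F = 1; multiply by 3! = 6 to get 6.

6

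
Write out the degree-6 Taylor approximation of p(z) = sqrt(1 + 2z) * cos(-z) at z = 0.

-46*z^6/45 + 2*z^5/3 - z^4/3 - z^2 + z + 1

Multiply the two series term by term and collect like powers.
p(0) = 1
p′(0) = 1
p′′(0) = -2
p′′′(0) = 0
p^(4)(0) = -8
p^(5)(0) = 80
p^(6)(0) = -736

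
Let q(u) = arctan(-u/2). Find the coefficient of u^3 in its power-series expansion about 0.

c_3 = q′′′(0)/3! = 1/24.

1/24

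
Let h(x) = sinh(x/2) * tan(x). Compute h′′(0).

Expand each factor separately, then convolve coefficients.
The coefficient of x^2 in the expansion is 1/2, so h′′(0) = 2! * (1/2) = 1.

1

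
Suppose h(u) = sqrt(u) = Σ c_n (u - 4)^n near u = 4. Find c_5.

h(4) = 2
h′(4) = 1/4
h′′(4) = -1/32
h′′′(4) = 3/256
h^(4)(4) = -15/2048
h^(5)(4) = 105/16384
So c_5 = h^(5)(4)/5! = 7/131072.

7/131072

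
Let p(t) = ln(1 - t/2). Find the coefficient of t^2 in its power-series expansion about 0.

-1/8

Differentiate repeatedly and evaluate at the center.
[t^0] = 0;  [t^1] = -1/2;  [t^2] = -1/8.
So c_2 = p′′(0)/2! = -1/8.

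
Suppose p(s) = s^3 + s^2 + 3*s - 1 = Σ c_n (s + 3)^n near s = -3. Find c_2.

-8

[(s + 3)^0] = -28;  [(s + 3)^1] = 24;  [(s + 3)^2] = -8.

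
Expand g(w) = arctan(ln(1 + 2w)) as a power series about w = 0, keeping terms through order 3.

Substitute the inner expansion into the outer series and collect powers.
[w^0] = 0;  [w^1] = 2;  [w^2] = -2;  [w^3] = 0.

-2*w^2 + 2*w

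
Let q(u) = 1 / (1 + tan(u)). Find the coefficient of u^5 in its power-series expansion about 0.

Write 1/(1+u) = 1 - u + u^2 - u^3 + ... and substitute the series for u.
q(0) = 1
q′(0) = -1
q′′(0) = 2
q′′′(0) = -8
q^(4)(0) = 40
q^(5)(0) = -256

-32/15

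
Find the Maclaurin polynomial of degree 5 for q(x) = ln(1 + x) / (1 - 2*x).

Multiply the numerator's expansion by the denominator's geometric series.
q(0) = 0
q′(0) = 1
q′′(0) = 3
q′′′(0) = 20
q^(4)(0) = 154
q^(5)(0) = 1564

391*x^5/30 + 77*x^4/12 + 10*x^3/3 + 3*x^2/2 + x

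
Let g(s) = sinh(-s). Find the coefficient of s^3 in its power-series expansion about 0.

Use the known series and substitute for the argument.
g(0) = 0
g′(0) = -1
g′′(0) = 0
g′′′(0) = -1
Then c_k = g^(k)(0)/k! gives each Taylor coefficient.

-1/6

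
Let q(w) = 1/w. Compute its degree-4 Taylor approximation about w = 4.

[(w - 4)^0] = 1/4;  [(w - 4)^1] = -1/16;  [(w - 4)^2] = 1/64;  [(w - 4)^3] = -1/256;  [(w - 4)^4] = 1/1024.

(w - 4)^4/1024 - (w - 4)^3/256 + (w - 4)^2/64 - (w - 4)/16 + 1/4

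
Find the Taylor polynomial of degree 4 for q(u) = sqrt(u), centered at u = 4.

q(4) = 2
q′(4) = 1/4
q′′(4) = -1/32
q′′′(4) = 3/256
q^(4)(4) = -15/2048

-5*(u - 4)^4/16384 + (u - 4)^3/512 - (u - 4)^2/64 + (u - 4)/4 + 2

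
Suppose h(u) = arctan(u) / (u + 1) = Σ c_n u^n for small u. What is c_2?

-1

Expand 1/(denominator) as a geometric series and multiply by the numerator's series.
h(0) = 0
h′(0) = 1
h′′(0) = -2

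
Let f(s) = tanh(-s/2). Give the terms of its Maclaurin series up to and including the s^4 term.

Use the known series and substitute for the argument.
f(0) = 0
f′(0) = -1/2
f′′(0) = 0
f′′′(0) = 1/4
f^(4)(0) = 0
The Taylor polynomial is Σ f^(k)(0)/k! · s^k.

s^3/24 - s/2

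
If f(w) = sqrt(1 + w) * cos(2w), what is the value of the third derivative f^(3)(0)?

Take the Cauchy product of the two expansions.
The coefficient of w^3 in the expansion is -15/16, so f′′′(0) = 3! * (-15/16) = -45/8.

-45/8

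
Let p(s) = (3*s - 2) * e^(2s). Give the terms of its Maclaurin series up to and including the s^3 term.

Shift and add copies of the series according to the polynomial's terms.

10*s^3/3 + 2*s^2 - s - 2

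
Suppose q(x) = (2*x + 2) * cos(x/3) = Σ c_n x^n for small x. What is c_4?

1/972

Shift and add copies of the series according to the polynomial's terms.
[x^0] = 2;  [x^1] = 2;  [x^2] = -1/9;  [x^3] = -1/9;  [x^4] = 1/972.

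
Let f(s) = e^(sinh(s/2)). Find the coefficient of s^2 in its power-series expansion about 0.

Substitute the inner expansion into the outer series and collect powers.
f(0) = 1
f′(0) = 1/2
f′′(0) = 1/4
So c_2 = f′′(0)/2! = 1/8.

1/8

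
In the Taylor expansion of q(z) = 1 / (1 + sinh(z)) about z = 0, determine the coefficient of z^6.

Write 1/(1+u) = 1 - u + u^2 - u^3 + ... and substitute the series for u.

77/45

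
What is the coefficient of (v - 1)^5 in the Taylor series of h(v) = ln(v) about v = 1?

h(1) = 0
h′(1) = 1
h′′(1) = -1
h′′′(1) = 2
h^(4)(1) = -6
h^(5)(1) = 24
So c_5 = h^(5)(1)/5! = 1/5.

1/5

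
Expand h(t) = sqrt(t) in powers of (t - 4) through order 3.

Differentiate repeatedly and evaluate at the center.

(t - 4)^3/512 - (t - 4)^2/64 + (t - 4)/4 + 2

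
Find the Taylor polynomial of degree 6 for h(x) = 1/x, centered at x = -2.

h(-2) = -1/2
h′(-2) = -1/4
h′′(-2) = -1/4
h′′′(-2) = -3/8
h^(4)(-2) = -3/4
h^(5)(-2) = -15/8
h^(6)(-2) = -45/8

-(x + 2)^6/128 - (x + 2)^5/64 - (x + 2)^4/32 - (x + 2)^3/16 - (x + 2)^2/8 - (x + 2)/4 - 1/2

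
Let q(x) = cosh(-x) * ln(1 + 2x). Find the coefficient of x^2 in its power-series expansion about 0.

-2

Expand each factor separately, then convolve coefficients.
q(0) = 0
q′(0) = 2
q′′(0) = -4
So c_2 = q′′(0)/2! = -2.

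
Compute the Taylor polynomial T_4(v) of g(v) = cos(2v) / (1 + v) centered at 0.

Take the Cauchy product of the two expansions.
g(0) = 1
g′(0) = -1
g′′(0) = -2
g′′′(0) = 6
g^(4)(0) = -8

-v^4/3 + v^3 - v^2 - v + 1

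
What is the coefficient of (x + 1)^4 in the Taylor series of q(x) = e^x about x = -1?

[(x + 1)^0] = e^(-1);  [(x + 1)^1] = e^(-1);  [(x + 1)^2] = e^(-1)/2;  [(x + 1)^3] = e^(-1)/6;  [(x + 1)^4] = e^(-1)/24.
So c_4 = q^(4)(-1)/4! = e^(-1)/24.

e^(-1)/24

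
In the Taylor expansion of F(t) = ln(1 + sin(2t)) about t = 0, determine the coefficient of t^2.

-2

Compose series: expand the inner function first, then feed it into the outer expansion.
[t^0] = 0;  [t^1] = 2;  [t^2] = -2.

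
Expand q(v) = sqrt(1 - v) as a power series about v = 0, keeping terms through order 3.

-v^3/16 - v^2/8 - v/2 + 1

q(0) = 1
q′(0) = -1/2
q′′(0) = -1/4
q′′′(0) = -3/8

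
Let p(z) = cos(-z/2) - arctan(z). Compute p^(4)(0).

Add the two expansions coefficient-wise.
From the series, [z^4] p = 1/384; multiply by 4! = 24 to get 1/16.

1/16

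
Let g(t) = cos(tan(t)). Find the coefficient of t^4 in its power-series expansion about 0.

-7/24

Let u equal the inner series; expand the outer function in u and truncate.
So c_4 = g^(4)(0)/4! = -7/24.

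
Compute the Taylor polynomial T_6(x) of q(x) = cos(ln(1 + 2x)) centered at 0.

-152*x^6/9 + 32*x^5/3 - 20*x^4/3 + 4*x^3 - 2*x^2 + 1

Compose series: expand the inner function first, then feed it into the outer expansion.
[x^0] = 1;  [x^1] = 0;  [x^2] = -2;  [x^3] = 4;  [x^4] = -20/3;  [x^5] = 32/3;  [x^6] = -152/9.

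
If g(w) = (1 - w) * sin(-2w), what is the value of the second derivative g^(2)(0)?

Multiply each power in the prefactor through the base expansion.
The coefficient of w^2 in the expansion is 2, so g′′(0) = 2! * (2) = 4.

4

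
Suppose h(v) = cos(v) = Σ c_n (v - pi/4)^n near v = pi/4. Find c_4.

Compute the successive derivatives at the expansion point and divide by k!.
h(pi/4) = sqrt(2)/2
h′(pi/4) = -sqrt(2)/2
h′′(pi/4) = -sqrt(2)/2
h′′′(pi/4) = sqrt(2)/2
h^(4)(pi/4) = sqrt(2)/2
So c_4 = h^(4)(pi/4)/4! = sqrt(2)/48.

sqrt(2)/48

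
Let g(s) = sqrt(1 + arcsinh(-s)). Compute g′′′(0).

Compose series: expand the inner function first, then feed it into the outer expansion.
From the series, [s^3] g = 1/48; multiply by 3! = 6 to get 1/8.

1/8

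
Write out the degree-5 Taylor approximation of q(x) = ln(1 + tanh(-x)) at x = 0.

Plug the Maclaurin series of the inner function into that of the outer and collect terms.
q(0) = 0
q′(0) = -1
q′′(0) = -1
q′′′(0) = 0
q^(4)(0) = 2
q^(5)(0) = 0

x^4/12 - x^2/2 - x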